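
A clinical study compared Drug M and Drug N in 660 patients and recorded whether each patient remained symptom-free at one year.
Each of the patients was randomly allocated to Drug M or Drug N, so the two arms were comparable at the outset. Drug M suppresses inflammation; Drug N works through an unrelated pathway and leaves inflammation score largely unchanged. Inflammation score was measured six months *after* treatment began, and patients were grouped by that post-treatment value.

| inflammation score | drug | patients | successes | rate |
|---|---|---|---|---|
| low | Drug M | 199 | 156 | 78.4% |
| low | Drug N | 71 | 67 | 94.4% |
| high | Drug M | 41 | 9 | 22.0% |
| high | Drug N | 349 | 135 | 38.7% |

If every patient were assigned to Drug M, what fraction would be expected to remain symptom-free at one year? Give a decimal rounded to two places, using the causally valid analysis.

Inflammation score is downstream of the drug. One should not condition on a consequence of treatment, so the overall rates are the right comparison.
So P(outcome | do(Drug M)) is just the pooled rate for Drug M: 165/240 = 0.688.

0.69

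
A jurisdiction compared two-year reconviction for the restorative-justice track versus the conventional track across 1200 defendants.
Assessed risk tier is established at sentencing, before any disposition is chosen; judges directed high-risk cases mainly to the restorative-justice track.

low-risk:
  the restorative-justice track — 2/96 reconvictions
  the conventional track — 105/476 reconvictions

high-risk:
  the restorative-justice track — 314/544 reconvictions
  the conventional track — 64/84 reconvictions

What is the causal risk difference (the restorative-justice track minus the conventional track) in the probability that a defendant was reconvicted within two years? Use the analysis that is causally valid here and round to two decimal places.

The imbalance in assessed risk tier arose from how defendants were allocated, not from anything the disposition did; and assessed risk tier independently affects the outcome. The pooled gap is confounded — condition on assessed risk tier.
Adjusting over the population distribution of assessed risk tier: 0.477·(0.021−0.221) + 0.523·(0.577−0.762) = -0.192.

-0.19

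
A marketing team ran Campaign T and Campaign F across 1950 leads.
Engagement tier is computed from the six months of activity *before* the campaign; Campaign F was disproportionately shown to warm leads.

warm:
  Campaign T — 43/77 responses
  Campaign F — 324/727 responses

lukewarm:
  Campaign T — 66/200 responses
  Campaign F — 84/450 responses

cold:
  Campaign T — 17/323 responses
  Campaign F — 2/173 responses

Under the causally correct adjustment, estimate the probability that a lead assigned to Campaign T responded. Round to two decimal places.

0.35

Engagement tier is set before the campaign has any effect — it is not caused by the campaign — and it independently drives the outcome. That makes it a confounder, so the causal comparison is within engagement tier levels.
Standardising Campaign T to the population engagement tier mix: 0.412·43/77 + 0.333·66/200 + 0.254·17/323 = 0.354.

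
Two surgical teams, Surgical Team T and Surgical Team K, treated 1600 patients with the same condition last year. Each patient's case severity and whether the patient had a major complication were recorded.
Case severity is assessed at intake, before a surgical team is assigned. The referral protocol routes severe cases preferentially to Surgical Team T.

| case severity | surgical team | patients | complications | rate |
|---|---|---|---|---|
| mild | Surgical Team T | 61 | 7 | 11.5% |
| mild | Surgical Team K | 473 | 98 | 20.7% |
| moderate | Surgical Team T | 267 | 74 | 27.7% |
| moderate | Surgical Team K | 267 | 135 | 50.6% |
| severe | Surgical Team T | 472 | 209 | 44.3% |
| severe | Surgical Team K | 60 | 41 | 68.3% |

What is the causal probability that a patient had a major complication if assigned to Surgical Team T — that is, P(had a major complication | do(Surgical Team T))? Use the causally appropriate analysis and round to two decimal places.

0.28

The stratified and pooled comparisons disagree (Surgical Team T wins within each case severity; Surgical Team K wins overall), so the answer turns on the causal role of case severity.
Case severity satisfies the back-door criterion: it is not a descendant of the surgical team, and it blocks the spurious path from surgical team to outcome. Adjusting for it (i.e., using the within-case severity rates) gives the causal effect.
Standardising Surgical Team T to the population case severity mix: 0.334·7/61 + 0.334·74/267 + 0.333·209/472 = 0.278.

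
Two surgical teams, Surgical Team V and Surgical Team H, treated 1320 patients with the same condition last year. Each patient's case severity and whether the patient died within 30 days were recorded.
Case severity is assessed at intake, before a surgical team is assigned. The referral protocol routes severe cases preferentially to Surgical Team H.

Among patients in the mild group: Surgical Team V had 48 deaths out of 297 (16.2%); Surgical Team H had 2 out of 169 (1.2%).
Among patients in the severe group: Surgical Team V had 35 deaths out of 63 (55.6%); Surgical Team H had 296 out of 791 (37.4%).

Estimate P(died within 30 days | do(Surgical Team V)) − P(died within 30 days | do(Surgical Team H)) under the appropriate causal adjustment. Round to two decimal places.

Case severity satisfies the back-door criterion: it is not a descendant of the surgical team, and it blocks the spurious path from surgical team to outcome. Adjusting for it (i.e., using the within-case severity rates) gives the causal effect.
Adjusting over the population distribution of case severity: 0.353·(0.162−0.012) + 0.647·(0.556−0.374) = +0.170.

+0.17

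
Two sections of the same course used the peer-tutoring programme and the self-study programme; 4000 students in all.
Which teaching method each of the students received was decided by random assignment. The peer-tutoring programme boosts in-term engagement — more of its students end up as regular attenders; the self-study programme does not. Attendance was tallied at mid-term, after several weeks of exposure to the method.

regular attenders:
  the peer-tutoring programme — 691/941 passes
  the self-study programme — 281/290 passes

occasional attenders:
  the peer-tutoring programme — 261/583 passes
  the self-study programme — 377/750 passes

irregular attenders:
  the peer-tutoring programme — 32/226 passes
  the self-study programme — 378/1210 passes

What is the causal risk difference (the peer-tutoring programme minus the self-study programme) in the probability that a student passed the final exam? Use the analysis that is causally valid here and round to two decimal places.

+0.10

Mid-term attendance lies on the pathway teaching method → mid-term attendance → outcome, so adjusting for it blocks the indirect effect. For the total causal effect of teaching method, use the unadjusted pooled rates.
The causal difference is the pooled difference: 0.562 − 0.460 = +0.102.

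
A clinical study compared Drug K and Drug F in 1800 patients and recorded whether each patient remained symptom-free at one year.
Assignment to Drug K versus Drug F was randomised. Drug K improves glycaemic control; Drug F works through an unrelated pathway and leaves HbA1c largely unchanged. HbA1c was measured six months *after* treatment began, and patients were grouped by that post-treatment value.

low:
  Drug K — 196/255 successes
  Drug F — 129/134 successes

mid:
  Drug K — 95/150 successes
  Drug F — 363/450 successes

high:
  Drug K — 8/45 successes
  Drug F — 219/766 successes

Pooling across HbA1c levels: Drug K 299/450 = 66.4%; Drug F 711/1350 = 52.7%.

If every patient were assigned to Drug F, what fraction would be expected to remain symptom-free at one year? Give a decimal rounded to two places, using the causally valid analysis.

Within every HbA1c level Drug F has the higher rate, yet pooled Drug K does — Simpson's reversal.
Because the drug influences HbA1c, HbA1c is a post-treatment mediator, not a confounder. Stratifying on it would bias the estimate; the causal effect is the crude pooled difference.
So P(outcome | do(Drug F)) is just the pooled rate for Drug F: 711/1350 = 0.527.

0.53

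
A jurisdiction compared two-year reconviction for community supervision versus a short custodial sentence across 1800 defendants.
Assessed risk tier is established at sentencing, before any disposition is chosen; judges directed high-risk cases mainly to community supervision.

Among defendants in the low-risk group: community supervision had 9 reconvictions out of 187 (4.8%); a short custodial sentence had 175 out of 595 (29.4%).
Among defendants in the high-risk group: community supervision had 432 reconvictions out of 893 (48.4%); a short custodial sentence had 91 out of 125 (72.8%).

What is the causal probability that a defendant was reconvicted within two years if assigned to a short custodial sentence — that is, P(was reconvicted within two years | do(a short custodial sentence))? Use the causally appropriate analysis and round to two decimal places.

The imbalance in assessed risk tier arose from how defendants were allocated, not from anything the disposition did; and assessed risk tier independently affects the outcome. The pooled gap is confounded — condition on assessed risk tier.
Standardising a short custodial sentence to the population assessed risk tier mix: 0.434·175/595 + 0.566·91/125 = 0.540.

0.54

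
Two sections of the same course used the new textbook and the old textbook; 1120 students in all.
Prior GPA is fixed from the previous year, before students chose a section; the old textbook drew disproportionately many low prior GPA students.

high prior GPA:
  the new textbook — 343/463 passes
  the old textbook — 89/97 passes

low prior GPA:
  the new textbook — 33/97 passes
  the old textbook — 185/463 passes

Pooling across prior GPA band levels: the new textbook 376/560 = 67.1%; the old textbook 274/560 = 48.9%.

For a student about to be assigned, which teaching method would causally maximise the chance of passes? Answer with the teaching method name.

The imbalance in prior GPA band arose from how students were allocated, not from anything the teaching method did; and prior GPA band independently affects the outcome. The pooled gap is confounded — condition on prior GPA band.
Within each level — high prior GPA: 74.1% vs 91.8%; low prior GPA: 34.0% vs 40.0% — the old textbook is higher every time.

the old textbook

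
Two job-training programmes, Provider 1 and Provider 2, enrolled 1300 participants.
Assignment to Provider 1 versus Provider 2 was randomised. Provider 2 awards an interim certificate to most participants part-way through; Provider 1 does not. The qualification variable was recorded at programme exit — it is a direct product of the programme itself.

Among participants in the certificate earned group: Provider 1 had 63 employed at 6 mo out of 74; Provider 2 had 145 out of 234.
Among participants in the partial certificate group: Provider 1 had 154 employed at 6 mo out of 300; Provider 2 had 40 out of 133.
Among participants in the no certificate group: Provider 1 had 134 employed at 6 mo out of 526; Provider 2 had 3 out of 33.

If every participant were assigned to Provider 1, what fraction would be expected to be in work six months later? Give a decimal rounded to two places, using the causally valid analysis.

0.39

Within every qualification attained during the programme level Provider 1 has the higher rate, yet pooled Provider 2 does — Simpson's reversal.
Stratifying would compare programmes among participants the programmes themselves sorted into qualification attained during the programme groups — a form of selection on an intermediate. The unconditioned pooled rates give the total causal effect.
So P(outcome | do(Provider 1)) is just the pooled rate for Provider 1: 351/900 = 0.390.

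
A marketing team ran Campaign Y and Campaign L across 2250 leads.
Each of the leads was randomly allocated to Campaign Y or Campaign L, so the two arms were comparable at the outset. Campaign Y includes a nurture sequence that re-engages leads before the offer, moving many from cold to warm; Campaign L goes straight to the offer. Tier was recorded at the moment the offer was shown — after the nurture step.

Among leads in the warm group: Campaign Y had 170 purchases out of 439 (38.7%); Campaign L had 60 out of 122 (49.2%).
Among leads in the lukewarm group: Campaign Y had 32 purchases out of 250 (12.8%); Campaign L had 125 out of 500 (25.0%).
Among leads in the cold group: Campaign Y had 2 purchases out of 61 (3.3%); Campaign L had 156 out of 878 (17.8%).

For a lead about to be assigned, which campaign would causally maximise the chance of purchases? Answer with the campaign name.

Campaign Y

The stratified and pooled comparisons disagree (Campaign L wins within each engagement tier; Campaign Y wins overall), so the answer turns on the causal role of engagement tier.
Engagement tier is recorded after the campaign and is itself shifted by it — it sits on the causal path from campaign to outcome. Conditioning on a mediator would strip out part of the effect we want; the pooled comparison gives the total causal effect.
Pooled: Campaign Y 27.2% vs Campaign L 22.7%; Campaign Y is higher overall.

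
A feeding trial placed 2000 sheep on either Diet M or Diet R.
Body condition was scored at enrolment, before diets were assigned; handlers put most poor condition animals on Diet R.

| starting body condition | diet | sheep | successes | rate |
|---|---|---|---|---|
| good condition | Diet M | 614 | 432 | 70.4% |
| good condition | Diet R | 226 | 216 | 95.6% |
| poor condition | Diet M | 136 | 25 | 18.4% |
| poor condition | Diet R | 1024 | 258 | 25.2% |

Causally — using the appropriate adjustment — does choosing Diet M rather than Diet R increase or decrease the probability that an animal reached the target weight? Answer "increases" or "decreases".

Within every starting body condition level Diet R has the higher rate, yet pooled Diet M does — Simpson's reversal.
Here starting body condition is a common cause — it drives both which diet a case falls under and the outcome. The crude comparison mixes populations; the stratum-specific rates are the causally relevant ones.
Within each level — good condition: 70.4% vs 95.6%; poor condition: 18.4% vs 25.2% — Diet R is higher every time.

decreases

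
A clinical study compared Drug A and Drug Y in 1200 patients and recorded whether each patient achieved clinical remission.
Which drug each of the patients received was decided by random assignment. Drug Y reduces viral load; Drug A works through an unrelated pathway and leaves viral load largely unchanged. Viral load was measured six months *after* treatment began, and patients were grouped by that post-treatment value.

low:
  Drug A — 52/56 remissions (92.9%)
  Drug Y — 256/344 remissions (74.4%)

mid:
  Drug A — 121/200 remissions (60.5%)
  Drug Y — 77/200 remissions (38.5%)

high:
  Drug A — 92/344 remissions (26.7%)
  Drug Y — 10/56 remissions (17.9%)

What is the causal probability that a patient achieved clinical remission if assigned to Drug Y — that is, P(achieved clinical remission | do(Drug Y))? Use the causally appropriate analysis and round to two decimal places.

Viral load here is a post-treatment variable shaped by the drug; conditioning on it would introduce bias rather than remove it. The overall comparison is the causal one.
So P(outcome | do(Drug Y)) is just the pooled rate for Drug Y: 343/600 = 0.572.

0.57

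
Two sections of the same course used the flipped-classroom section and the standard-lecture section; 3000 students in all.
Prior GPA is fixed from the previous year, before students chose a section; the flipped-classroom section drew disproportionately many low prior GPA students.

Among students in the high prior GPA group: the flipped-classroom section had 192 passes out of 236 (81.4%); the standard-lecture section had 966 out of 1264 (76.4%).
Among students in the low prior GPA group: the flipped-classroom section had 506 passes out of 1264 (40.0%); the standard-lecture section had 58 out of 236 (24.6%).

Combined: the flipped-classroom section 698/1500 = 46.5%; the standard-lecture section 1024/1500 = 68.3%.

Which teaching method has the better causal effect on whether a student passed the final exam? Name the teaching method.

the flipped-classroom section

Prior GPA band is set before the teaching method has any effect — it is not caused by the teaching method — and it independently drives the outcome. That makes it a confounder, so the causal comparison is within prior GPA band levels.
Within each level — high prior GPA: 81.4% vs 76.4%; low prior GPA: 40.0% vs 24.6% — the flipped-classroom section is higher every time.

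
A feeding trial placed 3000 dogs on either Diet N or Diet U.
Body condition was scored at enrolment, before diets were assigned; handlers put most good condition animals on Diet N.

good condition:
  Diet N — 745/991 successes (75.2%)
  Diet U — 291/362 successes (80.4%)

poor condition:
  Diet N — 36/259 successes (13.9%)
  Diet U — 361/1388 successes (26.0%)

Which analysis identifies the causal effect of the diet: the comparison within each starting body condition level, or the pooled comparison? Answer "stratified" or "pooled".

Diet U is higher inside every starting body condition stratum but Diet N is higher in aggregate. Whether to stratify depends on how starting body condition relates to the diet.
The imbalance in starting body condition arose from how dogs were allocated, not from anything the diet did; and starting body condition independently affects the outcome. The pooled gap is confounded — condition on starting body condition.
Within each level — good condition: 75.2% vs 80.4%; poor condition: 13.9% vs 26.0% — Diet U is higher every time.

stratified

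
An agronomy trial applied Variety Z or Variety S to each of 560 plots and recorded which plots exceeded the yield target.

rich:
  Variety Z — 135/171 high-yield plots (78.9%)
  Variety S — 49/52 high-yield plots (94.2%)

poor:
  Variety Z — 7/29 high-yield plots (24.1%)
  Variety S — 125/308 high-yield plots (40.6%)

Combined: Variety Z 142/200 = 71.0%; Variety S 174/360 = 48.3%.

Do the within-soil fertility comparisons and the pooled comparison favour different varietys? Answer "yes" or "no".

Within each soil fertility level (rich 78.9% vs 94.2%; poor 24.1% vs 40.6%), Variety S has the higher rate every time. Pooled: 71.0% vs 48.3% — Variety Z has the higher rate overall. The two comparisons disagree.

yes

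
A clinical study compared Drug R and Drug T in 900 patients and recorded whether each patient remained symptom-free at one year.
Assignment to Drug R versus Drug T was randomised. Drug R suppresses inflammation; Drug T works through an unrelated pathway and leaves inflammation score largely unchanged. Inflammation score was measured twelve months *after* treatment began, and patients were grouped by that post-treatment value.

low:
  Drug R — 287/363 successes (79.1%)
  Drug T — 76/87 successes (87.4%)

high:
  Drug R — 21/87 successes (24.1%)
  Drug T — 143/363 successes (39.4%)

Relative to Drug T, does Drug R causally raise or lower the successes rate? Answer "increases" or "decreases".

increases

Inflammation score is downstream of the drug. One should not condition on a consequence of treatment, so the overall rates are the right comparison.
Pooled: Drug R 68.4% vs Drug T 48.7%; Drug R is higher overall.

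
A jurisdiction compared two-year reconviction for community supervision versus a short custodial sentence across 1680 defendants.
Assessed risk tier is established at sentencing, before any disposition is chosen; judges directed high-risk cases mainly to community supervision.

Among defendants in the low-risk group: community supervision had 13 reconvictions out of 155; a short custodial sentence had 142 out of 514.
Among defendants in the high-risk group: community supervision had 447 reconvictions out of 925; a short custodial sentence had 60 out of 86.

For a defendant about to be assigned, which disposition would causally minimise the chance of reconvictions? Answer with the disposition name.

The imbalance in assessed risk tier arose from how defendants were allocated, not from anything the disposition did; and assessed risk tier independently affects the outcome. The pooled gap is confounded — condition on assessed risk tier.
Within each level — low-risk: 8.4% vs 27.6%; high-risk: 48.3% vs 69.8% — community supervision is lower every time.

community supervision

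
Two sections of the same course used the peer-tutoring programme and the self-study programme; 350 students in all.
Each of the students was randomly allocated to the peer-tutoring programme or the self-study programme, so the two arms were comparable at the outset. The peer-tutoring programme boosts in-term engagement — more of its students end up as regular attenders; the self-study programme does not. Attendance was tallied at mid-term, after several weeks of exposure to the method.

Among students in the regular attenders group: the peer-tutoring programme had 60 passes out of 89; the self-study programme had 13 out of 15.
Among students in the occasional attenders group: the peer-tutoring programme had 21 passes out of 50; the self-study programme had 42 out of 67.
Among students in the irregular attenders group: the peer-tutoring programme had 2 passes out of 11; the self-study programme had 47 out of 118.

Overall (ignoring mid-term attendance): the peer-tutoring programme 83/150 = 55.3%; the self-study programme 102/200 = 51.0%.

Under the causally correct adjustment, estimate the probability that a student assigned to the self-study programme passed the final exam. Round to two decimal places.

0.51

The stratified and pooled comparisons disagree (the self-study programme wins within each mid-term attendance; the peer-tutoring programme wins overall), so the answer turns on the causal role of mid-term attendance.
The distribution of mid-term attendance is itself part of what the teaching method does — it is an intermediate outcome. Holding it fixed would remove that part of the effect; the total effect is the pooled difference.
So P(outcome | do(the self-study programme)) is just the pooled rate for the self-study programme: 102/200 = 0.510.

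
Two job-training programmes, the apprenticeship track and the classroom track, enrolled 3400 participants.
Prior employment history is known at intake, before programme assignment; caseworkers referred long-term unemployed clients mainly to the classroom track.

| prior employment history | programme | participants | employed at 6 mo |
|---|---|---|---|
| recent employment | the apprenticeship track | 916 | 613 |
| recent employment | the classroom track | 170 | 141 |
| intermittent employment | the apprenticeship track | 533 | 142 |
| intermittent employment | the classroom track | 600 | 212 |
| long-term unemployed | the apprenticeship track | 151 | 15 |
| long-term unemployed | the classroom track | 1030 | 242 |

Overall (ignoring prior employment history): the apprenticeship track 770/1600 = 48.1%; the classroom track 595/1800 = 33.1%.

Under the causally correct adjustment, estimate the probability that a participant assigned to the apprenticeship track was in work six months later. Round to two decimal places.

0.34

The stratified and pooled comparisons disagree (the classroom track wins within each prior employment history; the apprenticeship track wins overall), so the answer turns on the causal role of prior employment history.
Prior employment history satisfies the back-door criterion: it is not a descendant of the programme, and it blocks the spurious path from programme to outcome. Adjusting for it (i.e., using the within-prior employment history rates) gives the causal effect.
Standardising the apprenticeship track to the population prior employment history mix: 0.319·613/916 + 0.333·142/533 + 0.347·15/151 = 0.337.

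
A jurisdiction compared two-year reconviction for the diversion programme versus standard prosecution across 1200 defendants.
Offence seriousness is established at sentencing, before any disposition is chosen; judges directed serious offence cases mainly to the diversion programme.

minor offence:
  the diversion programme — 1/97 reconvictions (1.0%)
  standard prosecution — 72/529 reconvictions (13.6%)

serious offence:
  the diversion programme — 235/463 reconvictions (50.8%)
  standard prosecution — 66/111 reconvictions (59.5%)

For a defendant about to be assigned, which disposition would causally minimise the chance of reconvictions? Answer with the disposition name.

the diversion programme

The stratified and pooled comparisons disagree (the diversion programme wins within each offence seriousness; standard prosecution wins overall), so the answer turns on the causal role of offence seriousness.
Since offence seriousness is a pre-existing factor (not a product of the disposition) and it affects the outcome on its own, it is a confounder. The stratified rates, not the pooled rate, identify the causal effect.
Within each level — minor offence: 1.0% vs 13.6%; serious offence: 50.8% vs 59.5% — the diversion programme is lower every time.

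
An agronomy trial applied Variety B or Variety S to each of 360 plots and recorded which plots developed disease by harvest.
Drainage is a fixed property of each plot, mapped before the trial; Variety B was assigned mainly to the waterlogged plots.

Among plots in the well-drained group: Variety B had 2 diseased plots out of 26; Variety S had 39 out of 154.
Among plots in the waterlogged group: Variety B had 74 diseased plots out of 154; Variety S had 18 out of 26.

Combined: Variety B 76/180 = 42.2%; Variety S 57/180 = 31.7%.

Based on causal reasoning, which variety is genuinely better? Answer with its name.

Variety B

Within every field drainage level Variety B has the lower rate, yet pooled Variety S does — Simpson's reversal.
The imbalance in field drainage arose from how plots were allocated, not from anything the variety did; and field drainage independently affects the outcome. The pooled gap is confounded — condition on field drainage.
Within each level — well-drained: 7.7% vs 25.3%; waterlogged: 48.1% vs 69.2% — Variety B is lower every time.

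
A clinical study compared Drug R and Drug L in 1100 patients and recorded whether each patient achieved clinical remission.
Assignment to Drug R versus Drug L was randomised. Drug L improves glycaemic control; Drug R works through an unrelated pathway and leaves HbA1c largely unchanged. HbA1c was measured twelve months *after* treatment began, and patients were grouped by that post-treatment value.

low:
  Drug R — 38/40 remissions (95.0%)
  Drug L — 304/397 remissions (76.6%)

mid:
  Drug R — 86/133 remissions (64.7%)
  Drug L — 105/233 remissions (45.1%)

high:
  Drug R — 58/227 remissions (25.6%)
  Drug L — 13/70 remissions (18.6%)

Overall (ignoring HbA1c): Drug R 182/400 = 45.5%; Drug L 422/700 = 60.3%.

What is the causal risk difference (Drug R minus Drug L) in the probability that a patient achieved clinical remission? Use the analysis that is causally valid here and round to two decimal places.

-0.15

Because the drug influences HbA1c, HbA1c is a post-treatment mediator, not a confounder. Stratifying on it would bias the estimate; the causal effect is the crude pooled difference.
The causal difference is the pooled difference: 0.455 − 0.603 = -0.148.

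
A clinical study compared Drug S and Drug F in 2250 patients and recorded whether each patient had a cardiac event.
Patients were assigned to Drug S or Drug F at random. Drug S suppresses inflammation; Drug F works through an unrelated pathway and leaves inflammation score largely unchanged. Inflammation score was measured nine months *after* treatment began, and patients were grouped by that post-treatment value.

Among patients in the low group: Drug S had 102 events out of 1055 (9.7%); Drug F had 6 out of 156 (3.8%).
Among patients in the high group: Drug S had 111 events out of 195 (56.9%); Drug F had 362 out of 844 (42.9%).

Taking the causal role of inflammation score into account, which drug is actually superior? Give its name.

The distribution of inflammation score is itself part of what the drug does — it is an intermediate outcome. Holding it fixed would remove that part of the effect; the total effect is the pooled difference.
Pooled: Drug S 17.0% vs Drug F 36.8%; Drug S is lower overall.

Drug S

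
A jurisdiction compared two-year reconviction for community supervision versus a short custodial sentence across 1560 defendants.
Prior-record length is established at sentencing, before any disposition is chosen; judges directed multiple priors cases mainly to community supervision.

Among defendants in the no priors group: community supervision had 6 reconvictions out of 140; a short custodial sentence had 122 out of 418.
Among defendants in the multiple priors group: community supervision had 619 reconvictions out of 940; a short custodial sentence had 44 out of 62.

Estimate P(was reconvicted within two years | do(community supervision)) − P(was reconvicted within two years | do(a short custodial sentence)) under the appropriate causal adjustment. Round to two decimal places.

-0.12

Here prior-record length is a common cause — it drives both which disposition a case falls under and the outcome. The crude comparison mixes populations; the stratum-specific rates are the causally relevant ones.
Adjusting over the population distribution of prior-record length: 0.358·(0.043−0.292) + 0.642·(0.659−0.710) = -0.122.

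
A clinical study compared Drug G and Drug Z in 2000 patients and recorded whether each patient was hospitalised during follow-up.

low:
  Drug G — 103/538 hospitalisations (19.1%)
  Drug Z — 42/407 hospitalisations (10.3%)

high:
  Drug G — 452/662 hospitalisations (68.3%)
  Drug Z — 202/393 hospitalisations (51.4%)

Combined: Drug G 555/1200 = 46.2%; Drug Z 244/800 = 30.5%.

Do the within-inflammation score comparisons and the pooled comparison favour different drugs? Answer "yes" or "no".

no

Within each inflammation score level (low 19.1% vs 10.3%; high 68.3% vs 51.4%), Drug Z has the lower rate every time. Pooled: 46.2% vs 30.5% — Drug Z has the lower rate overall. They agree.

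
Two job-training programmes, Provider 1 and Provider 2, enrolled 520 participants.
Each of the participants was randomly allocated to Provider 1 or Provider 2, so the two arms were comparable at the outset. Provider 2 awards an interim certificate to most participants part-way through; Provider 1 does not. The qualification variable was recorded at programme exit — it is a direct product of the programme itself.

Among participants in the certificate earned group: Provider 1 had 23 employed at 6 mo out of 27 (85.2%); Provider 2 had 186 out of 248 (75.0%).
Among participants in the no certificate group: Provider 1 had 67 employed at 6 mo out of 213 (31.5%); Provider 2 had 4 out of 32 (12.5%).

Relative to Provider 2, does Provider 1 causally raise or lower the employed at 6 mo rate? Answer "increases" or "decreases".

decreases

The stratified and pooled comparisons disagree (Provider 1 wins within each qualification attained during the programme; Provider 2 wins overall), so the answer turns on the causal role of qualification attained during the programme.
The distribution of qualification attained during the programme is itself part of what the programme does — it is an intermediate outcome. Holding it fixed would remove that part of the effect; the total effect is the pooled difference.
Pooled: Provider 1 37.5% vs Provider 2 67.9%; Provider 2 is higher overall.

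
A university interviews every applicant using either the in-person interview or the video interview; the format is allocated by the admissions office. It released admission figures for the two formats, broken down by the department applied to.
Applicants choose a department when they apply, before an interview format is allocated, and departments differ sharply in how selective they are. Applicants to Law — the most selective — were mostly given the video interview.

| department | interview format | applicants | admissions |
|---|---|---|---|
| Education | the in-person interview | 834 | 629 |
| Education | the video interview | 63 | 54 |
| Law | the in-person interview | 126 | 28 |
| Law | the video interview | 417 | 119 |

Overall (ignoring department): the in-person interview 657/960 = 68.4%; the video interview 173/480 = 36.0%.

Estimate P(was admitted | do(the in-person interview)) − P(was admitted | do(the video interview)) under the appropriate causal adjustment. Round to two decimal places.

-0.09

Within every department level the video interview has the higher rate, yet pooled the in-person interview does — Simpson's reversal.
Department differs across interview formats for reasons unrelated to any effect of the interview format itself, and it separately predicts the outcome — a classic confounder. We must compare within department levels.
Adjusting over the population distribution of department: 0.623·(0.754−0.857) + 0.377·(0.222−0.285) = -0.088.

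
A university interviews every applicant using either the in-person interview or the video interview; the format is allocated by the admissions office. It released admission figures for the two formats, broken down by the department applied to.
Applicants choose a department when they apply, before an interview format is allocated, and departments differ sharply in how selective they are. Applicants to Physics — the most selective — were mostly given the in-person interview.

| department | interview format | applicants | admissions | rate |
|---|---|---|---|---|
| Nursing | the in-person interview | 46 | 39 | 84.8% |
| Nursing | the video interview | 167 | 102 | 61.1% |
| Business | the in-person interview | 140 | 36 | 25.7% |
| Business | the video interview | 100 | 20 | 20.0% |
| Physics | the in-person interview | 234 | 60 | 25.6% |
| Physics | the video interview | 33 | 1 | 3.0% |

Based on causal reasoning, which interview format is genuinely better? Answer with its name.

the in-person interview

Nothing the interview format does changes department; the imbalance is an allocation artefact. With department also predicting the outcome, the pooled figure is confounded, and the within-stratum comparison is the causal one.
Within each level — Nursing: 84.8% vs 61.1%; Business: 25.7% vs 20.0%; Physics: 25.6% vs 3.0% — the in-person interview is higher every time.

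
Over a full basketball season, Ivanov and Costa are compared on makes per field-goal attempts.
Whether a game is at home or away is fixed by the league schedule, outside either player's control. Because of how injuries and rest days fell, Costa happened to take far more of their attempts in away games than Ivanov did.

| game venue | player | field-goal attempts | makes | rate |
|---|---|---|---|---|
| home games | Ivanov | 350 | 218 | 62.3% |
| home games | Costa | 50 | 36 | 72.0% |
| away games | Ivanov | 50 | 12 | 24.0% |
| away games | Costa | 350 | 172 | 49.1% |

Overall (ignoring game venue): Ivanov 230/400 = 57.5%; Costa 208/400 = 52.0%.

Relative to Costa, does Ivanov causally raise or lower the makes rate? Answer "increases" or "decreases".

decreases

Game venue satisfies the back-door criterion: it is not a descendant of the player, and it blocks the spurious path from player to outcome. Adjusting for it (i.e., using the within-game venue rates) gives the causal effect.
Within each level — home games: 62.3% vs 72.0%; away games: 24.0% vs 49.1% — Costa is higher every time.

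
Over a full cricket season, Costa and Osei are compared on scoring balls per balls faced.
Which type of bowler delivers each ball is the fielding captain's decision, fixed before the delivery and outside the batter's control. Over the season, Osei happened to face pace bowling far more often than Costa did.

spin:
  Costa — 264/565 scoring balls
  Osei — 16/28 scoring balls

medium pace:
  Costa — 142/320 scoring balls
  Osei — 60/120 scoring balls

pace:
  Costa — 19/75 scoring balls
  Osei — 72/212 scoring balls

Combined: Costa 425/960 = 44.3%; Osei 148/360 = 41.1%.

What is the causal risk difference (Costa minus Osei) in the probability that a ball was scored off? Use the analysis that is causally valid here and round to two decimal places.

-0.08

Bowling type is set before the player has any effect — it is not caused by the player — and it independently drives the outcome. That makes it a confounder, so the causal comparison is within bowling type levels.
Adjusting over the population distribution of bowling type: 0.449·(0.467−0.571) + 0.333·(0.444−0.500) + 0.217·(0.253−0.340) = -0.084.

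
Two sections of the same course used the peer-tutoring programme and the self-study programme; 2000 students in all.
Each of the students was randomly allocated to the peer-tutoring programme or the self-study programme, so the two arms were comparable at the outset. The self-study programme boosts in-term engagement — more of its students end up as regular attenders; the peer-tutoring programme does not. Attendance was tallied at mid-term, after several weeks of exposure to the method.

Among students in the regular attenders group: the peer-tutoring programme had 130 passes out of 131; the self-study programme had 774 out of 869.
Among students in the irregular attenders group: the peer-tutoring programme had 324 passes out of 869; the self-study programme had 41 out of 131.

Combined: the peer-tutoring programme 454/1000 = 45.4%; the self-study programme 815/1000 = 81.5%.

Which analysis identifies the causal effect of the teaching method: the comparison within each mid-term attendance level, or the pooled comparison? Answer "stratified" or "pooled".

pooled

the peer-tutoring programme is higher inside every mid-term attendance stratum but the self-study programme is higher in aggregate. Whether to stratify depends on how mid-term attendance relates to the teaching method.
Because the teaching method influences mid-term attendance, mid-term attendance is a post-treatment mediator, not a confounder. Stratifying on it would bias the estimate; the causal effect is the crude pooled difference.
Pooled: the peer-tutoring programme 45.4% vs the self-study programme 81.5%; the self-study programme is higher overall.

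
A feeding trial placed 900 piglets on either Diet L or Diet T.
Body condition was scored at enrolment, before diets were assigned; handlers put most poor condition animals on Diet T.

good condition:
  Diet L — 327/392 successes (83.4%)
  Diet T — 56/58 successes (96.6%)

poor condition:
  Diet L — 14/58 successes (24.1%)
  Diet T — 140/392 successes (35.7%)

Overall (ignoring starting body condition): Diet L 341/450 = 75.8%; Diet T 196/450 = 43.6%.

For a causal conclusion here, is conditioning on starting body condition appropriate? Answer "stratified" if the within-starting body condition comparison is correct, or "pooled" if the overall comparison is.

stratified

Starting body condition satisfies the back-door criterion: it is not a descendant of the diet, and it blocks the spurious path from diet to outcome. Adjusting for it (i.e., using the within-starting body condition rates) gives the causal effect.
Within each level — good condition: 83.4% vs 96.6%; poor condition: 24.1% vs 35.7% — Diet T is higher every time.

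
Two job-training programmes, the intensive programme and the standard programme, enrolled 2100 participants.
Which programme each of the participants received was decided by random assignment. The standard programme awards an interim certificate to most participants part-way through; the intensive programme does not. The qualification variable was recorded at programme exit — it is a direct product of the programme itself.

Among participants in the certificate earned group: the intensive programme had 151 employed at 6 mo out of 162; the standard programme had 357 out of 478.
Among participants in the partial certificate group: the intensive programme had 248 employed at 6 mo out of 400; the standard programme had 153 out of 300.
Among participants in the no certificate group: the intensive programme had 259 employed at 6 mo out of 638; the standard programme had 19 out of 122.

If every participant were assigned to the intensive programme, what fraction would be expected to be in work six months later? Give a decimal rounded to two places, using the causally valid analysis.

The qualification attained during the programme-specific comparison favours the intensive programme throughout, but the pooled figures favour the standard programme. The question is whether to condition on qualification attained during the programme.
Qualification attained during the programme here is a post-treatment variable shaped by the programme; conditioning on it would introduce bias rather than remove it. The overall comparison is the causal one.
So P(outcome | do(the intensive programme)) is just the pooled rate for the intensive programme: 658/1200 = 0.548.

0.55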